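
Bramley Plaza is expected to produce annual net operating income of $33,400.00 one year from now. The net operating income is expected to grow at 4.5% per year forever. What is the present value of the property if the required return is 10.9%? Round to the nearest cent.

$521875.00

Growing perpetuity: P = D₁ / (r − g) = $33,400.0000 / (0.109 − 0.045) = $521,875.00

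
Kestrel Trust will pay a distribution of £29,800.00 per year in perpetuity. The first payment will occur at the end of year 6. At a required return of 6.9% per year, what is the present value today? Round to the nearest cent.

£309370.32

Value at end of year 5: C / r = £29,800.00 / 0.069 = £431,884.0580
Discount to today: PV = £431,884.0580 / (1 + 0.069)^5 = £431,884.0580 / 1.396010 = £309,370.32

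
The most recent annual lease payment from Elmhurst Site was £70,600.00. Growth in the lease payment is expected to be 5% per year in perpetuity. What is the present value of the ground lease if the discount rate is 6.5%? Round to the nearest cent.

£4942000.00

D₁ = D₀ × (1 + g) = £70,600.00 × 1.05 = £74,130.0000
Growing perpetuity: P = D₁ / (r − g) = £74,130.0000 / (0.065 − 0.05) = £4,942,000.00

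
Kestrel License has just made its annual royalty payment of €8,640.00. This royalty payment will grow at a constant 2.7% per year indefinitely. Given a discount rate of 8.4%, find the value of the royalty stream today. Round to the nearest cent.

€155671.58

D₁ = D₀ × (1 + g) = €8,640.00 × 1.027 = €8,873.2800
Growing perpetuity: P = D₁ / (r − g) = €8,873.2800 / (0.084 − 0.027) = €155,671.58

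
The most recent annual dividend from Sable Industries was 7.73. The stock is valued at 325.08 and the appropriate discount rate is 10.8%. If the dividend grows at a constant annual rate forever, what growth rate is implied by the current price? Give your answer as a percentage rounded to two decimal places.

P = D₀(1+g)/(r−g) ⇒ P(r−g) = D₀(1+g) ⇒ g(P+D₀) = P·r − D₀
g = (P·r − D₀)/(P + D₀) = (325.08×0.108 − 7.73) / (325.08 + 7.73) = 0.082265

8.23%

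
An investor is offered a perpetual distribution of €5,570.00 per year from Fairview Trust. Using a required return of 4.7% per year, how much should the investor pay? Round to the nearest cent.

€118510.64

Level perpetuity: PV = C / r = €5,570.00 / 0.047 = €118,510.64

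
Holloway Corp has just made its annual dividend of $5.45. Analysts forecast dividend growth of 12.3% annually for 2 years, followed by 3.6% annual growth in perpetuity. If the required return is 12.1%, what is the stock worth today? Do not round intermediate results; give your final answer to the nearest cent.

$77.59

D_1 = 6.12035
D_2 = 6.87315
Terminal value at year 2: TV = D_2×(1+g_2)/(r−g_2) = 7.12059/0.085 = 83.77161
P_0 = D_1/(1+r)^1 + D_2/(1+r)^2 + TV/(1+r)^2
    = 5.45972 + 5.46946 + 66.66312 = 77.59231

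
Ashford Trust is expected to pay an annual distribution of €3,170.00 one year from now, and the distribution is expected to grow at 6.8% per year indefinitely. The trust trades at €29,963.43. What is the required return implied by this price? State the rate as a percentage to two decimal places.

P = D₁/(r − g) ⇒ r = D₁/P + g = €3,170.0000/€29,963.43 + 0.068 = 0.105796 + 0.068 = 0.173796

17.38%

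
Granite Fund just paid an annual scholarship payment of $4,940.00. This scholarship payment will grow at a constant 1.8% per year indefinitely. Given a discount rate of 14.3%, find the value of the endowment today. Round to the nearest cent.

D₁ = D₀ × (1 + g) = $4,940.00 × 1.018 = $5,028.9200
Growing perpetuity: P = D₁ / (r − g) = $5,028.9200 / (0.143 − 0.018) = $40,231.36

$40231.36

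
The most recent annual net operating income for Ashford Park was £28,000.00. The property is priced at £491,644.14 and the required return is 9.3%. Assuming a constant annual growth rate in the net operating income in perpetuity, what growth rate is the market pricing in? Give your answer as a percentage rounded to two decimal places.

3.41%

P = D₀(1+g)/(r−g) ⇒ P(r−g) = D₀(1+g) ⇒ g(P+D₀) = P·r − D₀
g = (P·r − D₀)/(P + D₀) = (£491,644.14×0.093 − £28,000.00) / (£491,644.14 + £28,000.00) = 0.034106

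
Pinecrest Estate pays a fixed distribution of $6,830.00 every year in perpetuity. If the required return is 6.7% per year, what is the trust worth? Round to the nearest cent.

Level perpetuity: PV = C / r = $6,830.00 / 0.067 = $101,940.30

$101940.30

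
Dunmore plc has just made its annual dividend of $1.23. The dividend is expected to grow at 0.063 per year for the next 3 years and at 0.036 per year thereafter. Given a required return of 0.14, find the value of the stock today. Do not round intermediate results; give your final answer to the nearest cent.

$13.15

D_1 = 1.30749
D_2 = 1.38986
D_3 = 1.47742
Terminal value at year 3: TV = D_3×(1+g_2)/(r−g_2) = 1.53061/0.104 = 14.71741
P_0 = D_1/(1+r)^1 + D_2/(1+r)^2 + D_3/(1+r)^3 + TV/(1+r)^3
    = 1.14692 + 1.06945 + 0.99722 + 9.93383 = 13.14742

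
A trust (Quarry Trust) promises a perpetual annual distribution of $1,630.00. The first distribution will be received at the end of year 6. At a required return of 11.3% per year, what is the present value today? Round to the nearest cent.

$8445.66

Value at end of year 5: C / r = $1,630.00 / 0.113 = $14,424.7788
Discount to today: PV = $14,424.7788 / (1 + 0.113)^5 = $14,424.7788 / 1.707953 = $8,445.66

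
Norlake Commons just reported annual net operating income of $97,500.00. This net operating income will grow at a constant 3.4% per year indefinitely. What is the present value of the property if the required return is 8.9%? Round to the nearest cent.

$1833000.00

D₁ = D₀ × (1 + g) = $97,500.00 × 1.034 = $100,815.0000
Growing perpetuity: P = D₁ / (r − g) = $100,815.0000 / (0.089 − 0.034) = $1,833,000.00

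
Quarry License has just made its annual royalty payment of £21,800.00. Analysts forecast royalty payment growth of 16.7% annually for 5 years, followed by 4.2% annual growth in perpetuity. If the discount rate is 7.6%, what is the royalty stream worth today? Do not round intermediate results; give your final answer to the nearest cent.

D_1 = 25440.60000
D_2 = 29689.18020
D_3 = 34647.27329
D_4 = 40433.36793
D_5 = 47185.74038
Terminal value at year 5: TV = D_5×(1+g_2)/(r−g_2) = 49167.54147/0.034 = 1446104.16100
P_0 = D_1/(1+r)^1 + D_2/(1+r)^2 + D_3/(1+r)^3 + D_4/(1+r)^4 + D_5/(1+r)^5 + TV/(1+r)^5
    = 23643.68030 + 25643.28523 + 27812.00173 + 30164.13199 + 32715.18776 + 1002624.28375 = 1142602.57076

£1142602.57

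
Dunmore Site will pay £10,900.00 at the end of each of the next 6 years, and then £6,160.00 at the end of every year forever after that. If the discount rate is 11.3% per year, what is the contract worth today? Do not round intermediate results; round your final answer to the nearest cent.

PV of 6-year annuity: £10,900.00 × [1 − (1+0.113)^−6] / 0.113 = 45717.06848
Perpetuity value at year 6: £6,160.00 / 0.113 = 54513.27434
PV of perpetuity: 54513.27434 / (1+0.113)^6 = 28676.83930
Total PV = 45717.06848 + 28676.83930 = 74393.90779

£74393.91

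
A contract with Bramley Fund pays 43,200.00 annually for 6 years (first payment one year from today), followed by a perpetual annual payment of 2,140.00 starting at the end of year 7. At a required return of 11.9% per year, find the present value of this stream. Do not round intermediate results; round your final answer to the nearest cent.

PV of 6-year annuity: 43,200.00 × [1 − (1+0.119)^−6] / 0.119 = 178116.96951
Perpetuity value at year 6: 2,140.00 / 0.119 = 17983.19328
PV of perpetuity: 17983.19328 / (1+0.119)^6 = 9159.80636
Total PV = 178116.96951 + 9159.80636 = 187276.77587

187276.78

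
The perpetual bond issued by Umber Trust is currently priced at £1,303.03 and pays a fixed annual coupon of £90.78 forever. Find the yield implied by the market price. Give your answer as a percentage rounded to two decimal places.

P = C/r ⇒ r = C/P = £90.78/£1,303.03 = 0.069668

6.97%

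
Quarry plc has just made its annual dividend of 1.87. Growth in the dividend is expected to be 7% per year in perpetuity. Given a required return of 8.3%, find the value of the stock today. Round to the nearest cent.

153.92

D₁ = D₀ × (1 + g) = 1.87 × 1.07 = 2.0009
Growing perpetuity: P = D₁ / (r − g) = 2.0009 / (0.083 − 0.07) = 153.92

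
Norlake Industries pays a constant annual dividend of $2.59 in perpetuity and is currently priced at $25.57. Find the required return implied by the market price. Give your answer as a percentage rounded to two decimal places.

P = C/r ⇒ r = C/P = $2.59/$25.57 = 0.101291

10.13%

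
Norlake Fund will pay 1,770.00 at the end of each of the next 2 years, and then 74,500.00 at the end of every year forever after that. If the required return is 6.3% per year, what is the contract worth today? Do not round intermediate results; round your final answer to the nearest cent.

PV of 2-year annuity: 1,770.00 × [1 − (1+0.063)^−2] / 0.063 = 3231.51343
Perpetuity value at year 2: 74,500.00 / 0.063 = 1182539.68254
PV of perpetuity: 1182539.68254 / (1+0.063)^2 = 1046524.00423
Total PV = 3231.51343 + 1046524.00423 = 1049755.51766

1049755.52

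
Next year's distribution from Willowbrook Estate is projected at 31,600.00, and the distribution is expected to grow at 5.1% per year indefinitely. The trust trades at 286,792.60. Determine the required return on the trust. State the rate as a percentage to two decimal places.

16.12%

P = D₁/(r − g) ⇒ r = D₁/P + g = 31,600.0000/286,792.60 + 0.051 = 0.110184 + 0.051 = 0.161184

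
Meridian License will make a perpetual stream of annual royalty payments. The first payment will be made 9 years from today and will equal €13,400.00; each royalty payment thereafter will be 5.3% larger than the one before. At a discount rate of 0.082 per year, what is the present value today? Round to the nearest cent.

Value at end of year 8: C₁ / (r − g) = €13,400.00 / (0.082 − 0.053) = €462,068.9655
Discount to today: PV = €462,068.9655 / (1 + 0.082)^8 = €462,068.9655 / 1.878530 = €245,973.72

€245973.72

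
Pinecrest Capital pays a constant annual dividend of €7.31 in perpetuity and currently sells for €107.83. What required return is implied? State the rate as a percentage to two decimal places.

6.78%

P = C/r ⇒ r = C/P = €7.31/€107.83 = 0.067792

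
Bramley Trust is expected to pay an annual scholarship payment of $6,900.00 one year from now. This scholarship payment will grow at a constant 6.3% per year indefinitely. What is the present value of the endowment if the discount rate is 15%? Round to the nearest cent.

$79310.34

Growing perpetuity: P = D₁ / (r − g) = $6,900.0000 / (0.15 − 0.063) = $79,310.34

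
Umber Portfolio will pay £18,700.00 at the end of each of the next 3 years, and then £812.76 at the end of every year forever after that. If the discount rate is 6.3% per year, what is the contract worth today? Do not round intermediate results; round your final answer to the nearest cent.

PV of 3-year annuity: £18,700.00 × [1 − (1+0.063)^−3] / 0.063 = 49709.17038
Perpetuity value at year 3: £812.76 / 0.063 = 12900.95238
PV of perpetuity: 12900.95238 / (1+0.063)^3 = 10740.43766
Total PV = 49709.17038 + 10740.43766 = 60449.60804

£60449.61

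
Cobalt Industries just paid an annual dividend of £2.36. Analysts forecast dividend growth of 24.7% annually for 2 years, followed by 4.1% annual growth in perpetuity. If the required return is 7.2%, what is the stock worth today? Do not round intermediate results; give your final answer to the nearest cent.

D_1 = 2.94292
D_2 = 3.66982
Terminal value at year 2: TV = D_2×(1+g_2)/(r−g_2) = 3.82028/0.031 = 123.23496
P_0 = D_1/(1+r)^1 + D_2/(1+r)^2 + TV/(1+r)^2
    = 2.74526 + 3.19341 + 107.23693 = 113.17561

£113.18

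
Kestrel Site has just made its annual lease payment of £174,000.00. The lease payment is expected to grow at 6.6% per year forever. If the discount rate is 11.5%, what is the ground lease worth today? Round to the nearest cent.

D₁ = D₀ × (1 + g) = £174,000.00 × 1.066 = £185,484.0000
Growing perpetuity: P = D₁ / (r − g) = £185,484.0000 / (0.115 − 0.066) = £3,785,387.76

£3785387.76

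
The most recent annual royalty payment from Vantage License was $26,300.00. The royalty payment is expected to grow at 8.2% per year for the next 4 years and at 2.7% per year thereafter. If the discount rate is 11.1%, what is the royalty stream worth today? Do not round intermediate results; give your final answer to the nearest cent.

$387779.43

D_1 = 28456.60000
D_2 = 30790.04120
D_3 = 33314.82458
D_4 = 36046.64019
Terminal value at year 4: TV = D_4×(1+g_2)/(r−g_2) = 37019.89948/0.084 = 440713.08904
P_0 = D_1/(1+r)^1 + D_2/(1+r)^2 + D_3/(1+r)^3 + D_4/(1+r)^4 + TV/(1+r)^4
    = 25613.50135 + 24944.92211 + 24293.79453 + 23659.66308 + 289267.54738 = 387779.42844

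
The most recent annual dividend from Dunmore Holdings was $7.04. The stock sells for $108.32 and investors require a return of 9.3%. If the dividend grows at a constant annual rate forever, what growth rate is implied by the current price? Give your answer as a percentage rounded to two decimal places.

P = D₀(1+g)/(r−g) ⇒ P(r−g) = D₀(1+g) ⇒ g(P+D₀) = P·r − D₀
g = (P·r − D₀)/(P + D₀) = ($108.32×0.093 − $7.04) / ($108.32 + $7.04) = 0.026298

2.63%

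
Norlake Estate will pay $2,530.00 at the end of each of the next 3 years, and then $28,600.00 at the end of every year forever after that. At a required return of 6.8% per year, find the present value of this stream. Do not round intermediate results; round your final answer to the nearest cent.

PV of 3-year annuity: $2,530.00 × [1 − (1+0.068)^−3] / 0.068 = 6663.85580
Perpetuity value at year 3: $28,600.00 / 0.068 = 420588.23529
PV of perpetuity: 420588.23529 / (1+0.068)^3 = 345257.69147
Total PV = 6663.85580 + 345257.69147 = 351921.54727

$351921.55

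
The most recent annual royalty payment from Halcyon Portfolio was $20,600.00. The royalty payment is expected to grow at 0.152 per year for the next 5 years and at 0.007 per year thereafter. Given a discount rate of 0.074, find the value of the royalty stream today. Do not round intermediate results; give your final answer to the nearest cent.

D_1 = 23731.20000
D_2 = 27338.34240
D_3 = 31493.77044
D_4 = 36280.82355
D_5 = 41795.50873
Terminal value at year 5: TV = D_5×(1+g_2)/(r−g_2) = 42088.07729/0.067 = 628180.25811
P_0 = D_1/(1+r)^1 + D_2/(1+r)^2 + D_3/(1+r)^3 + D_4/(1+r)^4 + D_5/(1+r)^5 + TV/(1+r)^5
    = 22096.08939 + 23700.83331 + 25422.12288 + 27268.42230 + 29248.81052 + 439605.25656 = 567341.53495

$567341.53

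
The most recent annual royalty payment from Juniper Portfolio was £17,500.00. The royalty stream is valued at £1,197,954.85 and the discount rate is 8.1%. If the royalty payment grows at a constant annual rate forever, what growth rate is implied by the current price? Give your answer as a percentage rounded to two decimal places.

P = D₀(1+g)/(r−g) ⇒ P(r−g) = D₀(1+g) ⇒ g(P+D₀) = P·r − D₀
g = (P·r − D₀)/(P + D₀) = (£1,197,954.85×0.081 − £17,500.00) / (£1,197,954.85 + £17,500.00) = 0.065436

6.54%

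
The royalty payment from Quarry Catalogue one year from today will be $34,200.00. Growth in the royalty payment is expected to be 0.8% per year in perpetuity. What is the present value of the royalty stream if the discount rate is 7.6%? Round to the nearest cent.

$502941.18

Growing perpetuity: P = D₁ / (r − g) = $34,200.0000 / (0.076 − 0.008) = $502,941.18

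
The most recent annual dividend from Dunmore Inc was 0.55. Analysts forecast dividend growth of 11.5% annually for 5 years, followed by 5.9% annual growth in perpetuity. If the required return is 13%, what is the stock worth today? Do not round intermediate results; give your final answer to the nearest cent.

10.32

D_1 = 0.61325
D_2 = 0.68377
D_3 = 0.76241
D_4 = 0.85008
D_5 = 0.94784
Terminal value at year 5: TV = D_5×(1+g_2)/(r−g_2) = 1.00377/0.071 = 14.13757
P_0 = D_1/(1+r)^1 + D_2/(1+r)^2 + D_3/(1+r)^3 + D_4/(1+r)^4 + D_5/(1+r)^5 + TV/(1+r)^5
    = 0.54270 + 0.53550 + 0.52839 + 0.52137 + 0.51445 + 7.67330 = 10.31571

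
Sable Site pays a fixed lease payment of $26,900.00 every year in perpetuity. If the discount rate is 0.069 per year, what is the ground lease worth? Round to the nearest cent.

$389855.07

Level perpetuity: PV = C / r = $26,900.00 / 0.069 = $389,855.07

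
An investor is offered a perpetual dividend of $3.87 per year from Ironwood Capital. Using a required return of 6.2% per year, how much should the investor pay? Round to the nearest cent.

Level perpetuity: PV = C / r = $3.87 / 0.062 = $62.42

$62.42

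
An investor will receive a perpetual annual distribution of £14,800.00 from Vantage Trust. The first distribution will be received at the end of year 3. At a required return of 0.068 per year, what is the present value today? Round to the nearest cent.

£190814.03

Value at end of year 2: C / r = £14,800.00 / 0.068 = £217,647.0588
Discount to today: PV = £217,647.0588 / (1 + 0.068)^2 = £217,647.0588 / 1.140624 = £190,814.03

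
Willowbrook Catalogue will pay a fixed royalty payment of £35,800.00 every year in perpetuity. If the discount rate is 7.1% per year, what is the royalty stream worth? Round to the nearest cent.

£504225.35

Level perpetuity: PV = C / r = £35,800.00 / 0.071 = £504,225.35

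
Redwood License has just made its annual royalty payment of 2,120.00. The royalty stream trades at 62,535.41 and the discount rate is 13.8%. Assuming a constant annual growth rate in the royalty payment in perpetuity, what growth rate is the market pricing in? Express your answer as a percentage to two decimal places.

10.07%

P = D₀(1+g)/(r−g) ⇒ P(r−g) = D₀(1+g) ⇒ g(P+D₀) = P·r − D₀
g = (P·r − D₀)/(P + D₀) = (62,535.41×0.138 − 2,120.00) / (62,535.41 + 2,120.00) = 0.100686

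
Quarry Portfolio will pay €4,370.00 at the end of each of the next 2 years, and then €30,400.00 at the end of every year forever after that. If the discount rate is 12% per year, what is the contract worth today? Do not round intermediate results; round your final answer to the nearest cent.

€209341.31

PV of 2-year annuity: €4,370.00 × [1 − (1+0.12)^−2] / 0.12 = 7385.52296
Perpetuity value at year 2: €30,400.00 / 0.12 = 253333.33333
PV of perpetuity: 253333.33333 / (1+0.12)^2 = 201955.78231
Total PV = 7385.52296 + 201955.78231 = 209341.30527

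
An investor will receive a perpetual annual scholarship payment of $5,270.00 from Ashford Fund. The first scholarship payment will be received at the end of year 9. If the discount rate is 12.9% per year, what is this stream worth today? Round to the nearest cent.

$15476.38

Value at end of year 8: C / r = $5,270.00 / 0.129 = $40,852.7132
Discount to today: PV = $40,852.7132 / (1 + 0.129)^8 = $40,852.7132 / 2.639682 = $15,476.38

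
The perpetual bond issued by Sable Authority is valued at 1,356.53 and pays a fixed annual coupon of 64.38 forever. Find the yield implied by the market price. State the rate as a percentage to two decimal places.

P = C/r ⇒ r = C/P = 64.38/1,356.53 = 0.047459

4.75%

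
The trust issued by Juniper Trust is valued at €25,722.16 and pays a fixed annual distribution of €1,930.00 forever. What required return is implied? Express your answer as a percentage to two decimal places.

7.50%

P = C/r ⇒ r = C/P = €1,930.00/€25,722.16 = 0.075033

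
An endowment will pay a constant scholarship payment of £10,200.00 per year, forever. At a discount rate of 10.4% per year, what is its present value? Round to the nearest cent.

Level perpetuity: PV = C / r = £10,200.00 / 0.104 = £98,076.92

£98076.92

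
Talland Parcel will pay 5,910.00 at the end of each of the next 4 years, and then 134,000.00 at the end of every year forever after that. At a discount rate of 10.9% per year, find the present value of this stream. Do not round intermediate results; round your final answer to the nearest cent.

831115.57

PV of 4-year annuity: 5,910.00 × [1 − (1+0.109)^−4] / 0.109 = 18374.67063
Perpetuity value at year 4: 134,000.00 / 0.109 = 1229357.79817
PV of perpetuity: 1229357.79817 / (1+0.109)^4 = 812740.90054
Total PV = 18374.67063 + 812740.90054 = 831115.57117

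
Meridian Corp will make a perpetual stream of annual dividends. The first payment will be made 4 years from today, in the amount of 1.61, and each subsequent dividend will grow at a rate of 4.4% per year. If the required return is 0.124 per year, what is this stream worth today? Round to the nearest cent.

14.17

Value at end of year 3: C₁ / (r − g) = 1.61 / (0.124 − 0.044) = 20.1250
Discount to today: PV = 20.1250 / (1 + 0.124)^3 = 20.1250 / 1.420035 = 14.17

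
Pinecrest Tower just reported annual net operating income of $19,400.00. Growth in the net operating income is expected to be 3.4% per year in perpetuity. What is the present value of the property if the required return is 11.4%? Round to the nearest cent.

D₁ = D₀ × (1 + g) = $19,400.00 × 1.034 = $20,059.6000
Growing perpetuity: P = D₁ / (r − g) = $20,059.6000 / (0.114 − 0.034) = $250,745.00

$250745.00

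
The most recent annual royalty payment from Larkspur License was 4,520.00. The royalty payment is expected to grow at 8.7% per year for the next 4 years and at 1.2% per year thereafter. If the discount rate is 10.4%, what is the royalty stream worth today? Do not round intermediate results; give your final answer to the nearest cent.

64122.17

D_1 = 4913.24000
D_2 = 5340.69188
D_3 = 5805.33207
D_4 = 6310.39596
Terminal value at year 4: TV = D_4×(1+g_2)/(r−g_2) = 6386.12072/0.092 = 69414.35560
P_0 = D_1/(1+r)^1 + D_2/(1+r)^2 + D_3/(1+r)^3 + D_4/(1+r)^4 + TV/(1+r)^4
    = 4450.39855 + 4381.86886 + 4314.39443 + 4247.95901 + 46727.54913 = 64122.16998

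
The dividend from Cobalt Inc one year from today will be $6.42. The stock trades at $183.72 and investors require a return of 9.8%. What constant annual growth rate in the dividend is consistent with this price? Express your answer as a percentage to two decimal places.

P = D₁/(r−g) ⇒ g = r − D₁/P = 0.098 − $6.42/$183.72 = 0.063056

6.31%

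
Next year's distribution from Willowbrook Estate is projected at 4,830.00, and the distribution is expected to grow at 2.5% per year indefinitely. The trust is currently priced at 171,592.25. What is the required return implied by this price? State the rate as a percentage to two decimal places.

P = D₁/(r − g) ⇒ r = D₁/P + g = 4,830.0000/171,592.25 + 0.025 = 0.028148 + 0.025 = 0.053148

5.31%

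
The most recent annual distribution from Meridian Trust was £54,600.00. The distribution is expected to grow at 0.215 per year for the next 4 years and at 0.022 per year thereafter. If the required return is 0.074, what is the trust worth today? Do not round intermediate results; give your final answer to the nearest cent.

£2057759.17

D_1 = 66339.00000
D_2 = 80601.88500
D_3 = 97931.29028
D_4 = 118986.51768
Terminal value at year 4: TV = D_4×(1+g_2)/(r−g_2) = 121604.22107/0.052 = 2338542.71295
P_0 = D_1/(1+r)^1 + D_2/(1+r)^2 + D_3/(1+r)^3 + D_4/(1+r)^4 + TV/(1+r)^4
    = 61768.15642 + 69877.38366 + 79051.23012 + 89429.46425 + 1757632.93191 = 2057759.16637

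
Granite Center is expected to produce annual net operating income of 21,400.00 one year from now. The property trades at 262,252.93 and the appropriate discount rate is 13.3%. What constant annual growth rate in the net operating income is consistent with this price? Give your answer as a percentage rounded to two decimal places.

5.14%

P = D₁/(r−g) ⇒ g = r − D₁/P = 0.133 − 21,400.00/262,252.93 = 0.051399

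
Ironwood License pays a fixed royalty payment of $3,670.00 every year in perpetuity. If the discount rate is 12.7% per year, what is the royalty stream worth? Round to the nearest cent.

Level perpetuity: PV = C / r = $3,670.00 / 0.127 = $28,897.64

$28897.64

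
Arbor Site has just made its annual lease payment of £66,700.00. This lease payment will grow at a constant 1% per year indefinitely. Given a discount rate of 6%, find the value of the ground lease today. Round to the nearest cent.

D₁ = D₀ × (1 + g) = £66,700.00 × 1.01 = £67,367.0000
Growing perpetuity: P = D₁ / (r − g) = £67,367.0000 / (0.06 − 0.01) = £1,347,340.00

£1347340.00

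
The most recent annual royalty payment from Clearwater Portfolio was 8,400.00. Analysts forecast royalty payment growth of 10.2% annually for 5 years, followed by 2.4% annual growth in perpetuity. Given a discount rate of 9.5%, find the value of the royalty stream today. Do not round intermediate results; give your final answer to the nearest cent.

D_1 = 9256.80000
D_2 = 10200.99360
D_3 = 11241.49495
D_4 = 12388.12743
D_5 = 13651.71643
Terminal value at year 5: TV = D_5×(1+g_2)/(r−g_2) = 13979.35762/0.071 = 196892.36090
P_0 = D_1/(1+r)^1 + D_2/(1+r)^2 + D_3/(1+r)^3 + D_4/(1+r)^4 + D_5/(1+r)^5 + TV/(1+r)^5
    = 8453.69863 + 8507.74054 + 8562.12792 + 8616.86299 + 8671.94795 + 125071.47473 = 167883.85276

167883.85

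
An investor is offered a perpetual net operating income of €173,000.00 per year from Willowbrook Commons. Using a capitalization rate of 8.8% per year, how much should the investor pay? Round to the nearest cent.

€1965909.09

Level perpetuity: PV = C / r = €173,000.00 / 0.088 = €1,965,909.09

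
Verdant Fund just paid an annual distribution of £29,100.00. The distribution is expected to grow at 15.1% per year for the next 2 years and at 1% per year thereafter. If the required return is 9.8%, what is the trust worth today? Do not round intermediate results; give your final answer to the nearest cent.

D_1 = 33494.10000
D_2 = 38551.70910
Terminal value at year 2: TV = D_2×(1+g_2)/(r−g_2) = 38937.22619/0.088 = 442468.47944
P_0 = D_1/(1+r)^1 + D_2/(1+r)^2 + TV/(1+r)^2
    = 30504.64481 + 31977.09123 + 367009.79712 = 429491.53316

£429491.53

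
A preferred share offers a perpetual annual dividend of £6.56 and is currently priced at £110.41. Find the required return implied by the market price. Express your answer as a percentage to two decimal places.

5.94%

P = C/r ⇒ r = C/P = £6.56/£110.41 = 0.059415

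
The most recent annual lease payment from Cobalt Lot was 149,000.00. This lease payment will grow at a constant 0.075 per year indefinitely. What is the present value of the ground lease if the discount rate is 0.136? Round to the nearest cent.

D₁ = D₀ × (1 + g) = 149,000.00 × 1.075 = 160,175.0000
Growing perpetuity: P = D₁ / (r − g) = 160,175.0000 / (0.136 − 0.075) = 2,625,819.67

2625819.67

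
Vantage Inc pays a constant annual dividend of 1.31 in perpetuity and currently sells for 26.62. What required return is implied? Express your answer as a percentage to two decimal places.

4.92%

P = C/r ⇒ r = C/P = 1.31/26.62 = 0.049211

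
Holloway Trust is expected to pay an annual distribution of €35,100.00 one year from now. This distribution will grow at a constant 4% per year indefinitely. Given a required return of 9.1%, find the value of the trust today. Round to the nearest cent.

€688235.29

Growing perpetuity: P = D₁ / (r − g) = €35,100.0000 / (0.091 − 0.04) = €688,235.29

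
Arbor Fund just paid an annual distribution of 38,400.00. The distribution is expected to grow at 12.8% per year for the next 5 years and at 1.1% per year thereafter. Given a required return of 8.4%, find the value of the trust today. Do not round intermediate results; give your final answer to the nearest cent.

D_1 = 43315.20000
D_2 = 48859.54560
D_3 = 55113.56744
D_4 = 62168.10407
D_5 = 70125.62139
Terminal value at year 5: TV = D_5×(1+g_2)/(r−g_2) = 70897.00322/0.073 = 971191.82500
P_0 = D_1/(1+r)^1 + D_2/(1+r)^2 + D_3/(1+r)^3 + D_4/(1+r)^4 + D_5/(1+r)^5 + TV/(1+r)^5
    = 39958.67159 + 41580.61029 + 43268.38414 + 45024.66541 + 46852.23485 + 648871.36216 = 865555.92844

865555.93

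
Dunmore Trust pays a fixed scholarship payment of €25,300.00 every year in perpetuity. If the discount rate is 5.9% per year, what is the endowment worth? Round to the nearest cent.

€428813.56

Level perpetuity: PV = C / r = €25,300.00 / 0.059 = €428,813.56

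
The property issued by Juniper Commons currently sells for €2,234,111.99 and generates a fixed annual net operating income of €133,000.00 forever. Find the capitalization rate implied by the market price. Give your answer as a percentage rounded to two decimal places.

P = C/r ⇒ r = C/P = €133,000.00/€2,234,111.99 = 0.059531

5.95%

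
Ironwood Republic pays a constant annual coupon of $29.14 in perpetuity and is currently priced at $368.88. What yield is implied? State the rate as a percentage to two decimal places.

P = C/r ⇒ r = C/P = $29.14/$368.88 = 0.078996

7.90%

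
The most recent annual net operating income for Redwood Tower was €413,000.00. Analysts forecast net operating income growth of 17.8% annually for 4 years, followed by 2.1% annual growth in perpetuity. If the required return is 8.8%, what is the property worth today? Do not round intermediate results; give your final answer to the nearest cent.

D_1 = 486514.00000
D_2 = 573113.49200
D_3 = 675127.69358
D_4 = 795300.42303
Terminal value at year 4: TV = D_4×(1+g_2)/(r−g_2) = 812001.73192/0.067 = 12119428.83457
P_0 = D_1/(1+r)^1 + D_2/(1+r)^2 + D_3/(1+r)^3 + D_4/(1+r)^4 + TV/(1+r)^4
    = 447163.60294 + 484153.23921 + 524202.67996 + 567565.03400 + 8649013.42854 = 10672097.98465

€10672097.98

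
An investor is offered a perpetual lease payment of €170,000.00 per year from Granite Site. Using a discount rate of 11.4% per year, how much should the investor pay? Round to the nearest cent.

€1491228.07

Level perpetuity: PV = C / r = €170,000.00 / 0.114 = €1,491,228.07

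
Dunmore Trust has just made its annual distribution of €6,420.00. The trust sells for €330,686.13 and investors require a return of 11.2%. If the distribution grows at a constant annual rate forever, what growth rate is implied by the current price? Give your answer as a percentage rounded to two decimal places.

P = D₀(1+g)/(r−g) ⇒ P(r−g) = D₀(1+g) ⇒ g(P+D₀) = P·r − D₀
g = (P·r − D₀)/(P + D₀) = (€330,686.13×0.112 − €6,420.00) / (€330,686.13 + €6,420.00) = 0.090823

9.08%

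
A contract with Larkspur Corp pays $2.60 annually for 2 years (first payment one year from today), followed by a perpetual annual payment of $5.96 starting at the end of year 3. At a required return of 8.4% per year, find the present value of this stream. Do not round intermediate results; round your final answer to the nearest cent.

$64.99

PV of 2-year annuity: $2.60 × [1 − (1+0.084)^−2] / 0.084 = 4.61118
Perpetuity value at year 2: $5.96 / 0.084 = 70.95238
PV of perpetuity: 70.95238 / (1+0.084)^2 = 60.38213
Total PV = 4.61118 + 60.38213 = 64.99331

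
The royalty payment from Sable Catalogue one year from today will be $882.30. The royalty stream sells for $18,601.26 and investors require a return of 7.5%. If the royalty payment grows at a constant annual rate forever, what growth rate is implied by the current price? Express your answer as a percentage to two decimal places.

P = D₁/(r−g) ⇒ g = r − D₁/P = 0.075 − $882.30/$18,601.26 = 0.027568

2.76%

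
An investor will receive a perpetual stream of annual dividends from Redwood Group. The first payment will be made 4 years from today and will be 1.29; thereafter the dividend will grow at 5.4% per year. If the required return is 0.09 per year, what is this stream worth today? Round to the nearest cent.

27.67

Value at end of year 3: C₁ / (r − g) = 1.29 / (0.09 − 0.054) = 35.8333
Discount to today: PV = 35.8333 / (1 + 0.09)^3 = 35.8333 / 1.295029 = 27.67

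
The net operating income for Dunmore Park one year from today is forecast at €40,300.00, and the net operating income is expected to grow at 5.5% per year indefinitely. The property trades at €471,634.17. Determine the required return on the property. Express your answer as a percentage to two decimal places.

14.04%

P = D₁/(r − g) ⇒ r = D₁/P + g = €40,300.0000/€471,634.17 + 0.055 = 0.085448 + 0.055 = 0.140448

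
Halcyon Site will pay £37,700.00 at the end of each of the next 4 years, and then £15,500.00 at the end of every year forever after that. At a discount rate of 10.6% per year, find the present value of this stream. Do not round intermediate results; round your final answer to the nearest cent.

PV of 4-year annuity: £37,700.00 × [1 − (1+0.106)^−4] / 0.106 = 117968.15179
Perpetuity value at year 4: £15,500.00 / 0.106 = 146226.41509
PV of perpetuity: 146226.41509 / (1+0.106)^4 = 97724.92033
Total PV = 117968.15179 + 97724.92033 = 215693.07212

£215693.07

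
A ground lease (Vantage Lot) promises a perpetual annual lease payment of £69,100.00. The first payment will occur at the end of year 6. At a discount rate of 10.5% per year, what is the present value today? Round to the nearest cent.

Value at end of year 5: C / r = £69,100.00 / 0.105 = £658,095.2381
Discount to today: PV = £658,095.2381 / (1 + 0.105)^5 = £658,095.2381 / 1.647447 = £399,463.73

£399463.73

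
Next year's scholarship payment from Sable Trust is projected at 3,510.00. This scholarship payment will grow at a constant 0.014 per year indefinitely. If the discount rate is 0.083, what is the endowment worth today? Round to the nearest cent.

50869.57

Growing perpetuity: P = D₁ / (r − g) = 3,510.0000 / (0.083 − 0.014) = 50,869.57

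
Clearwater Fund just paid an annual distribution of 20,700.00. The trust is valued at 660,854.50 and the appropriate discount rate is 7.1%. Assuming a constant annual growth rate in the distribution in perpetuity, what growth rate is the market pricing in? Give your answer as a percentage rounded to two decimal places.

3.85%

P = D₀(1+g)/(r−g) ⇒ P(r−g) = D₀(1+g) ⇒ g(P+D₀) = P·r − D₀
g = (P·r − D₀)/(P + D₀) = (660,854.50×0.071 − 20,700.00) / (660,854.50 + 20,700.00) = 0.038472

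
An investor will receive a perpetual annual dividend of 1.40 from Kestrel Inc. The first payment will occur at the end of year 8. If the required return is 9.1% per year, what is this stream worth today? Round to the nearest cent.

Value at end of year 7: C / r = 1.40 / 0.091 = 15.3846
Discount to today: PV = 15.3846 / (1 + 0.091)^7 = 15.3846 / 1.839811 = 8.36

8.36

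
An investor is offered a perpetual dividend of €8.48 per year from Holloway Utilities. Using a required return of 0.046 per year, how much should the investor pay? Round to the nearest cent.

Level perpetuity: PV = C / r = €8.48 / 0.046 = €184.35

€184.35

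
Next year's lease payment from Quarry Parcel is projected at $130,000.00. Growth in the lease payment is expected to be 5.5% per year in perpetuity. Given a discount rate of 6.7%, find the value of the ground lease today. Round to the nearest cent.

Growing perpetuity: P = D₁ / (r − g) = $130,000.0000 / (0.067 − 0.055) = $10,833,333.33

$10833333.33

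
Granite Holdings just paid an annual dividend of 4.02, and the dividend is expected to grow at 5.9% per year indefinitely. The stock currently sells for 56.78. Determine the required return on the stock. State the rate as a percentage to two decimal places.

13.40%

D₁ = 4.02 × 1.059 = 4.2572
P = D₁/(r − g) ⇒ r = D₁/P + g = 4.2572/56.78 + 0.059 = 0.074977 + 0.059 = 0.133977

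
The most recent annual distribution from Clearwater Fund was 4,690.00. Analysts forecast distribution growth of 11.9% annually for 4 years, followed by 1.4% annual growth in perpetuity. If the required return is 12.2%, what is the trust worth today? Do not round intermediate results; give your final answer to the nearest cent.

62199.76

D_1 = 5248.11000
D_2 = 5872.63509
D_3 = 6571.47867
D_4 = 7353.48463
Terminal value at year 4: TV = D_4×(1+g_2)/(r−g_2) = 7456.43341/0.108 = 69041.05011
P_0 = D_1/(1+r)^1 + D_2/(1+r)^2 + D_3/(1+r)^3 + D_4/(1+r)^4 + TV/(1+r)^4
    = 4677.45989 + 4664.95332 + 4652.48018 + 4640.04039 + 43564.82368 = 62199.75746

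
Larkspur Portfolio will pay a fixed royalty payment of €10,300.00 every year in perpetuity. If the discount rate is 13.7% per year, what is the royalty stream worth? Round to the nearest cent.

€75182.48

Level perpetuity: PV = C / r = €10,300.00 / 0.137 = €75,182.48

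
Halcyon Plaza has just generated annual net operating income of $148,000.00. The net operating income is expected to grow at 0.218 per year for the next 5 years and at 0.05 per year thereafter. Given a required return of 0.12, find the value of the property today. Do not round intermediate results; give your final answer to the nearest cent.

D_1 = 180264.00000
D_2 = 219561.55200
D_3 = 267425.97034
D_4 = 325724.83187
D_5 = 396732.84522
Terminal value at year 5: TV = D_5×(1+g_2)/(r−g_2) = 416569.48748/0.07 = 5950992.67825
P_0 = D_1/(1+r)^1 + D_2/(1+r)^2 + D_3/(1+r)^3 + D_4/(1+r)^4 + D_5/(1+r)^5 + TV/(1+r)^5
    = 160950.00000 + 175033.12500 + 190348.52344 + 207004.01924 + 225116.87092 + 3376753.06382 = 4335205.60242

$4335205.60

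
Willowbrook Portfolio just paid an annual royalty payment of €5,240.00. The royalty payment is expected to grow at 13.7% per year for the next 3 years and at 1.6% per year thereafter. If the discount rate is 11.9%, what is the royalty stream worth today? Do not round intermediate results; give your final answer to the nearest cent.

D_1 = 5957.88000
D_2 = 6774.10956
D_3 = 7702.16257
Terminal value at year 3: TV = D_3×(1+g_2)/(r−g_2) = 7825.39717/0.103 = 75974.72981
P_0 = D_1/(1+r)^1 + D_2/(1+r)^2 + D_3/(1+r)^3 + TV/(1+r)^3
    = 5324.28954 + 5409.93495 + 5496.95803 + 54222.42100 = 70453.60353

€70453.60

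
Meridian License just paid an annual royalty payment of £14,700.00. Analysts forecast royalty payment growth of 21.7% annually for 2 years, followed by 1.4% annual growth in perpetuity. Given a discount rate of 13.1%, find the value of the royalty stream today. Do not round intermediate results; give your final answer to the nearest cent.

£180349.64

D_1 = 17889.90000
D_2 = 21772.00830
Terminal value at year 2: TV = D_2×(1+g_2)/(r−g_2) = 22076.81642/0.117 = 188690.73860
P_0 = D_1/(1+r)^1 + D_2/(1+r)^2 + TV/(1+r)^2
    = 15817.77188 + 17020.53792 + 147511.32860 = 180349.63840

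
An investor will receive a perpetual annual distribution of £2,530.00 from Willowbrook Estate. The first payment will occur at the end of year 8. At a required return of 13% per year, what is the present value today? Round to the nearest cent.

£8272.33

Value at end of year 7: C / r = £2,530.00 / 0.13 = £19,461.5385
Discount to today: PV = £19,461.5385 / (1 + 0.13)^7 = £19,461.5385 / 2.352605 = £8,272.33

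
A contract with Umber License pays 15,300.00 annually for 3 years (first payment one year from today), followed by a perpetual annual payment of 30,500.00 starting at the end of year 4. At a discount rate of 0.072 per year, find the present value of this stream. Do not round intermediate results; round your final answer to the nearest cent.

383866.82

PV of 3-year annuity: 15,300.00 × [1 − (1+0.072)^−3] / 0.072 = 40005.76762
Perpetuity value at year 3: 30,500.00 / 0.072 = 423611.11111
PV of perpetuity: 423611.11111 / (1+0.072)^3 = 343861.05147
Total PV = 40005.76762 + 343861.05147 = 383866.81909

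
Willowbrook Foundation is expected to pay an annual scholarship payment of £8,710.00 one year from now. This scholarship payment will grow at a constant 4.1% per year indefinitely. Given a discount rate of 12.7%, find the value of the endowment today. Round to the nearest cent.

£101279.07

Growing perpetuity: P = D₁ / (r − g) = £8,710.0000 / (0.127 − 0.041) = £101,279.07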